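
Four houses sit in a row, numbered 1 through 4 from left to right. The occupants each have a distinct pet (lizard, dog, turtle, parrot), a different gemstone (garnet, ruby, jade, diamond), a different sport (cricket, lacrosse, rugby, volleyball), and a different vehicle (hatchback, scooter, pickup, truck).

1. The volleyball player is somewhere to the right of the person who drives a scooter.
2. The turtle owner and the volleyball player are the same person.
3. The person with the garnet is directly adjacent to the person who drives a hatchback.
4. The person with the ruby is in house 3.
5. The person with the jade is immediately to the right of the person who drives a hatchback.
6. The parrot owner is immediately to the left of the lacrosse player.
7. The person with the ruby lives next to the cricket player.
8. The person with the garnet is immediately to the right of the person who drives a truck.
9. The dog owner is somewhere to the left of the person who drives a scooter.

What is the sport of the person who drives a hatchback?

lacrosse

Clue 4 places the person with the ruby in house 3.
House 1's gemstone must be diamond (nothing else left).
That leaves rugby as the sport for house 1.
That leaves pickup as the vehicle for house 4.
That leaves scooter as the vehicle for house 2.
Clue 9 places the dog owner in house 1.
So house 2 gets cricket for sport.
The parrot owner is narrowed to house 2 or 3; consider each.
Placing it in house 3 leads to a contradiction, so it's in house 2.
By clue 6, the lacrosse player is in house 3.
That leaves volleyball as the sport for house 4.
By clue 2, the turtle owner is in house 4.
So house 3 gets lizard for pet.
The person with the garnet is narrowed to house 2 or 4; consider each.
Placing it in house 4 leads to a contradiction, so it's in house 2.
Clue 8 places the person who drives a truck in house 1.
That leaves jade as the gemstone for house 4.
So house 3 gets hatchback for vehicle.
So: house 1 = dog/diamond/rugby/truck, house 2 = parrot/garnet/cricket/scooter, house 3 = lizard/ruby/lacrosse/hatchback, house 4 = turtle/jade/volleyball/pickup.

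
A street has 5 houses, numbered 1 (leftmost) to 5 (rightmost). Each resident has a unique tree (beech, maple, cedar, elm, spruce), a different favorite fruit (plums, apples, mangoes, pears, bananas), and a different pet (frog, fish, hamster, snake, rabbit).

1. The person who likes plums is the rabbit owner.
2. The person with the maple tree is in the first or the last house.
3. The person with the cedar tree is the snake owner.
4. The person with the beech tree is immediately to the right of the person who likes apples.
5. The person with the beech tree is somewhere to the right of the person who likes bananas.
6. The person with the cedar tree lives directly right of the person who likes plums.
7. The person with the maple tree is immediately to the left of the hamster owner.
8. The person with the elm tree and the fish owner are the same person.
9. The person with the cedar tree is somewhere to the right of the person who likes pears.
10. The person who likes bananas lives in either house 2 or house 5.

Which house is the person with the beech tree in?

Clue 7: the person with the maple tree is in house 1.
The hamster owner is in house 2 (clue 7).
By clue 10, the person who likes bananas is in house 2.
So house 5 gets mangoes for favorite fruit.
The only tree still possible for house 2 is spruce.
The only tree still possible for house 3 is elm.
The fish owner is in house 3 (clue 8).
The only favorite fruit still possible for house 1 is pears.
So house 1 gets frog for pet.
So house 4 gets rabbit for pet.
The only pet still possible for house 5 is snake.
The person who likes plums is in house 4 (clue 1).
The person with the cedar tree is in house 5 (clue 3).
The only tree still possible for house 4 is beech.
The only favorite fruit still possible for house 3 is apples.
So: house 1 = maple/pears/frog, house 2 = spruce/bananas/hamster, house 3 = elm/apples/fish, house 4 = beech/plums/rabbit, house 5 = cedar/mangoes/snake.

4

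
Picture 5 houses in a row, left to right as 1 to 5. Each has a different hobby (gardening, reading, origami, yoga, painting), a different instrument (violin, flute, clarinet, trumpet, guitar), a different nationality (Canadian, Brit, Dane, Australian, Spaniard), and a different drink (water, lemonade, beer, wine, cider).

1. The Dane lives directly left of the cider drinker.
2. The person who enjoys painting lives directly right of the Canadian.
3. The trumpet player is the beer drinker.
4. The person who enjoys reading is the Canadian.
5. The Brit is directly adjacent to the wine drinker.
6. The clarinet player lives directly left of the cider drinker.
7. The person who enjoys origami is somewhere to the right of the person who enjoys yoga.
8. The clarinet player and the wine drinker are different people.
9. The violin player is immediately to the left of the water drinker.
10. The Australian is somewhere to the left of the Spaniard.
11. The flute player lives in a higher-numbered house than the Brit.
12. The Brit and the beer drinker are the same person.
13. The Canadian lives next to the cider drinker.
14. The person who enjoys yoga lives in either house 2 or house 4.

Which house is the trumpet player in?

4

House 5's nationality must be Spaniard (nothing else left).
The person who enjoys yoga is narrowed to house 2 or 4; consider each.
Placing it in house 4 leads to a contradiction, so it's in house 2.
House 1's hobby must be gardening (nothing else left).
The person who enjoys painting is narrowed to house 4 or 5; consider each.
Placing it in house 5 leads to a contradiction, so it's in house 4.
The Canadian is in house 3 (clue 2).
From clue 4, the person who enjoys reading must be in house 3.
House 5 hobby: only origami fits.
Clue 1: the Dane is in house 1.
Clue 1: the cider drinker is in house 2.
From clue 6, the clarinet player must be in house 1.
Clue 3 places the trumpet player in house 4.
From clue 3, the beer drinker must be in house 4.
The Brit is in house 4 (clue 12).
The only nationality still possible for house 2 is Australian.
House 1's drink must be lemonade (nothing else left).
By clue 9, the violin player is in house 2.
The water drinker is in house 3 (clue 9).
From clue 11, the flute player must be in house 5.
House 3's instrument must be guitar (nothing else left).
House 5's drink must be wine (nothing else left).
So: house 1 = gardening/clarinet/Dane/lemonade, house 2 = yoga/violin/Australian/cider, house 3 = reading/guitar/Canadian/water, house 4 = painting/trumpet/Brit/beer, house 5 = origami/flute/Spaniard/wine.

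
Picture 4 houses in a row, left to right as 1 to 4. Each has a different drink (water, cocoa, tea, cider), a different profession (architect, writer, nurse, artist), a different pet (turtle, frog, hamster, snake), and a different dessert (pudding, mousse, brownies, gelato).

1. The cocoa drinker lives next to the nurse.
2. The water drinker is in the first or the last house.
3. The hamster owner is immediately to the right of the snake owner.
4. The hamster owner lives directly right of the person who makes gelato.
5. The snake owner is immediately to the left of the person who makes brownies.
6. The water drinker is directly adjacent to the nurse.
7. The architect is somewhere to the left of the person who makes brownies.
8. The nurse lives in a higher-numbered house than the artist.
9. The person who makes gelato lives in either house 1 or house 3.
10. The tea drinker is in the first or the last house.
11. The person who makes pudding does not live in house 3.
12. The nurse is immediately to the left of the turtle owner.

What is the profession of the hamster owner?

artist

The only profession still possible for house 4 is writer.
The tea drinker is narrowed to house 1 or 4; consider each.
Placing it in house 4 leads to a contradiction, so it's in house 1.
Clue 6: the nurse is in house 3.
Clue 12 places the turtle owner in house 4.
House 4 drink: only water fits.
So house 2 gets hamster for pet.
Clue 1 places the cocoa drinker in house 2.
From clue 3, the snake owner must be in house 1.
From clue 4, the person who makes gelato must be in house 1.
Clue 5 places the person who makes brownies in house 2.
The architect is in house 1 (clue 7).
That leaves cider as the drink for house 3.
The only profession still possible for house 2 is artist.
That leaves frog as the pet for house 3.
House 3's dessert must be mousse (nothing else left).
So house 4 gets pudding for dessert.
So: house 1 = tea/architect/snake/gelato, house 2 = cocoa/artist/hamster/brownies, house 3 = cider/nurse/frog/mousse, house 4 = water/writer/turtle/pudding.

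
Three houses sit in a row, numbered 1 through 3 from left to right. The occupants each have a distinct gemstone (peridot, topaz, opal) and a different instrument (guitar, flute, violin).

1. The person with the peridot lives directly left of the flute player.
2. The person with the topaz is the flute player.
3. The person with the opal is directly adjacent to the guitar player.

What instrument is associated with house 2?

The person with the peridot is narrowed to house 1 or 2; consider each.
Placing it in house 1 leads to a contradiction, so it's in house 2.
Clue 1: the flute player is in house 3.
The person with the topaz is in house 3 (clue 2).
House 1's gemstone must be opal (nothing else left).
The guitar player is in house 2 (clue 3).
House 1 instrument: only violin fits.
So: house 1 = opal/violin, house 2 = peridot/guitar, house 3 = topaz/flute.

guitar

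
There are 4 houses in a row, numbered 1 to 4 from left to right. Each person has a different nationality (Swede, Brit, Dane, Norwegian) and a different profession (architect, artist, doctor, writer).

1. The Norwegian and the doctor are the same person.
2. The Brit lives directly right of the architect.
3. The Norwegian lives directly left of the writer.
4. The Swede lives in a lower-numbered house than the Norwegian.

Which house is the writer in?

The Norwegian is narrowed to house 2 or 3; consider each.
Placing it in house 2 leads to a contradiction, so it's in house 3.
Clue 1 places the doctor in house 3.
By clue 3, the writer is in house 4.
From clue 2, the Brit must be in house 2.
Clue 2 places the architect in house 1.
So house 4 gets Dane for nationality.
House 2's profession must be artist (nothing else left).
House 1's nationality must be Swede (nothing else left).
So: house 1 = Swede/architect, house 2 = Brit/artist, house 3 = Norwegian/doctor, house 4 = Dane/writer.

4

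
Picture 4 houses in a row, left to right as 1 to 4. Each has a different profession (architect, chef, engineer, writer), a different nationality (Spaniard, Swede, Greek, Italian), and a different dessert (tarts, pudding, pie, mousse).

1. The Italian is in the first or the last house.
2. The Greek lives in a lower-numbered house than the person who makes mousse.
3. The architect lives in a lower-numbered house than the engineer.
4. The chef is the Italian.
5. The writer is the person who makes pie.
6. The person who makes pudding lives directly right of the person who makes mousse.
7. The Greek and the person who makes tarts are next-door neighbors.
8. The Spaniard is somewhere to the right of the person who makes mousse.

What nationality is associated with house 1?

The chef is narrowed to house 1 or 4; consider each.
Placing it in house 4 leads to a contradiction, so it's in house 1.
By clue 4, the Italian is in house 1.
By clue 2, the person who makes mousse is in house 3.
The person who makes pudding is in house 4 (clue 6).
By clue 8, the Spaniard is in house 4.
The only nationality still possible for house 2 is Greek.
House 3's nationality must be Swede (nothing else left).
So house 1 gets tarts for dessert.
The only dessert still possible for house 2 is pie.
Clue 5: the writer is in house 2.
The only profession still possible for house 4 is engineer.
That leaves architect as the profession for house 3.
So: house 1 = chef/Italian/tarts, house 2 = writer/Greek/pie, house 3 = architect/Swede/mousse, house 4 = engineer/Spaniard/pudding.

Italian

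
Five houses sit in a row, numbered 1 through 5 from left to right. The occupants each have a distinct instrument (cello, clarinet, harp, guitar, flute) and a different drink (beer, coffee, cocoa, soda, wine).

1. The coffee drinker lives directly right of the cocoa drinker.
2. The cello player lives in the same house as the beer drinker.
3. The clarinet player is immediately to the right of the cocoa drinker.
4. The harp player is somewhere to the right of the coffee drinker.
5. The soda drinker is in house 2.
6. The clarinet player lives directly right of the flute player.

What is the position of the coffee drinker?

Clue 5: the soda drinker is in house 2.
Clue 1 places the coffee drinker in house 4.
From clue 1, the cocoa drinker must be in house 3.
By clue 3, the clarinet player is in house 4.
From clue 4, the harp player must be in house 5.
Clue 6 places the flute player in house 3.
So house 2 gets guitar for instrument.
Clue 2: the beer drinker is in house 1.
House 1's instrument must be cello (nothing else left).
The only drink still possible for house 5 is wine.
So: house 1 = cello/beer, house 2 = guitar/soda, house 3 = flute/cocoa, house 4 = clarinet/coffee, house 5 = harp/wine.

4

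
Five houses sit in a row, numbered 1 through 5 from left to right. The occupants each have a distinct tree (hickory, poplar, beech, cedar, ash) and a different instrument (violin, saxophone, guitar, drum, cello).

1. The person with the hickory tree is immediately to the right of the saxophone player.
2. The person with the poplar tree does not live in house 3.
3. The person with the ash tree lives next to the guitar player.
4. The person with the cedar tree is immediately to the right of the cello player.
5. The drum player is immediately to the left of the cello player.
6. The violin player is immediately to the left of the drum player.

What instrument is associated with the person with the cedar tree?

guitar

House 5's instrument must be guitar (nothing else left).
Clue 3: the person with the ash tree is in house 4.
By clue 4, the person with the cedar tree is in house 5.
Clue 4 places the cello player in house 4.
By clue 5, the drum player is in house 3.
By clue 6, the violin player is in house 2.
House 1's instrument must be saxophone (nothing else left).
Clue 1 places the person with the hickory tree in house 2.
House 1's tree must be poplar (nothing else left).
House 3's tree must be beech (nothing else left).
So: house 1 = poplar/saxophone, house 2 = hickory/violin, house 3 = beech/drum, house 4 = ash/cello, house 5 = cedar/guitar.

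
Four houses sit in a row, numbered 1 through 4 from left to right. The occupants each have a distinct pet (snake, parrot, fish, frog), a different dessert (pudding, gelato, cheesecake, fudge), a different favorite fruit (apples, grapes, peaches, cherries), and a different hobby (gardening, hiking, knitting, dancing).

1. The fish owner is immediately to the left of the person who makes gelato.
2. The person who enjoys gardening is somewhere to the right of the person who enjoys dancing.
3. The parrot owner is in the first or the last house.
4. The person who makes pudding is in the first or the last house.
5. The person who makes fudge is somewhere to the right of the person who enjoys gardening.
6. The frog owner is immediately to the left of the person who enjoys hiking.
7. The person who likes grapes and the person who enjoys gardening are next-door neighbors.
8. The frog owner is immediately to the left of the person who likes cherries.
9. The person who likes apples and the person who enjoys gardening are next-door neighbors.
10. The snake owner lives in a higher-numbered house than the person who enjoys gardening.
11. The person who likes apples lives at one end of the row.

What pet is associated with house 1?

parrot

The parrot owner is narrowed to house 1 or 4; consider each.
Placing it in house 4 leads to a contradiction, so it's in house 1.
That leaves snake as the pet for house 4.
So house 2 gets cheesecake for dessert.
The only dessert still possible for house 1 is pudding.
The fish owner is narrowed to house 2 or 3; consider each.
Placing it in house 3 leads to a contradiction, so it's in house 2.
The person who makes gelato is in house 3 (clue 1).
So house 3 gets frog for pet.
That leaves fudge as the dessert for house 4.
By clue 6, the person who enjoys hiking is in house 4.
From clue 8, the person who likes cherries must be in house 4.
From clue 9, the person who enjoys gardening must be in house 2.
The only favorite fruit still possible for house 1 is apples.
House 1's hobby must be dancing (nothing else left).
The only hobby still possible for house 3 is knitting.
Clue 7 places the person who likes grapes in house 3.
So house 2 gets peaches for favorite fruit.
So: house 1 = parrot/pudding/apples/dancing, house 2 = fish/cheesecake/peaches/gardening, house 3 = frog/gelato/grapes/knitting, house 4 = snake/fudge/cherries/hiking.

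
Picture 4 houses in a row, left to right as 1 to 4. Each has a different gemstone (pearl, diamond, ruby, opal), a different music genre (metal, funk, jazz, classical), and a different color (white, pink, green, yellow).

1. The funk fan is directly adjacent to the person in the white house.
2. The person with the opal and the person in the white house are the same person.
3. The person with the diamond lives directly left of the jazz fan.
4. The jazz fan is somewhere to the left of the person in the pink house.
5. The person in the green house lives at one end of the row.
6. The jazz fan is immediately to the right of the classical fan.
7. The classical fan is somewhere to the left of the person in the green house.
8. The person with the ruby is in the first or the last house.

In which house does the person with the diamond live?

1

The person in the green house is in house 4 (clue 7).
By clue 4, the jazz fan is in house 2.
By clue 6, the classical fan is in house 1.
The only color still possible for house 3 is pink.
From clue 1, the funk fan must be in house 3.
Clue 1: the person in the white house is in house 2.
The person with the opal is in house 2 (clue 2).
By clue 3, the person with the diamond is in house 1.
The only gemstone still possible for house 3 is pearl.
House 4's gemstone must be ruby (nothing else left).
House 4 music genre: only metal fits.
House 1's color must be yellow (nothing else left).
So: house 1 = diamond/classical/yellow, house 2 = opal/jazz/white, house 3 = pearl/funk/pink, house 4 = ruby/metal/green.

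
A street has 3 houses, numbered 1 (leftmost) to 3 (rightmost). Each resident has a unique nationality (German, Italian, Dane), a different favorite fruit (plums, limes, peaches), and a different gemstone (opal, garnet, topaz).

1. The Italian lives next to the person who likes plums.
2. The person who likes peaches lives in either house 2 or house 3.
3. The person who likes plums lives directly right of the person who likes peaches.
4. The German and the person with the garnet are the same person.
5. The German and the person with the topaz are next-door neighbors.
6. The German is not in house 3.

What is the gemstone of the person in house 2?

topaz

Clue 3: the person who likes plums is in house 3.
Clue 3: the person who likes peaches is in house 2.
So house 1 gets limes for favorite fruit.
By clue 1, the Italian is in house 2.
The only nationality still possible for house 3 is Dane.
Clue 4 places the person with the garnet in house 1.
By clue 5, the person with the topaz is in house 2.
That leaves German as the nationality for house 1.
The only gemstone still possible for house 3 is opal.
So: house 1 = German/limes/garnet, house 2 = Italian/peaches/topaz, house 3 = Dane/plums/opal.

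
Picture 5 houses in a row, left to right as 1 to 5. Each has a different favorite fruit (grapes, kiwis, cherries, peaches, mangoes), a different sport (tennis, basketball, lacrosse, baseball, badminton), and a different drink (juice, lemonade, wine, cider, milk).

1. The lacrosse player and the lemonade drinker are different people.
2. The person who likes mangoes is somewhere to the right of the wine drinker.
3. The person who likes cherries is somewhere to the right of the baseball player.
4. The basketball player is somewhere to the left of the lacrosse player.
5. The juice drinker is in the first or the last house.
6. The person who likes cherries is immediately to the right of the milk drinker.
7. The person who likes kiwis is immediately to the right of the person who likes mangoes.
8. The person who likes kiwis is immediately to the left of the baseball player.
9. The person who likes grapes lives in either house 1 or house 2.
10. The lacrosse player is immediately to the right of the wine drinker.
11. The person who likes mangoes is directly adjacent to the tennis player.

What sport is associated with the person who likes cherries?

By clue 8, the person who likes kiwis is in house 3.
Clue 8 places the baseball player in house 4.
Clue 3: the person who likes cherries is in house 5.
From clue 6, the milk drinker must be in house 4.
The person who likes mangoes is in house 2 (clue 7).
House 4's favorite fruit must be peaches (nothing else left).
So house 5 gets badminton for sport.
By clue 2, the wine drinker is in house 1.
The lacrosse player is in house 2 (clue 10).
That leaves grapes as the favorite fruit for house 1.
The only sport still possible for house 3 is tennis.
House 1's sport must be basketball (nothing else left).
That leaves cider as the drink for house 2.
So house 3 gets lemonade for drink.
So house 5 gets juice for drink.
So: house 1 = grapes/basketball/wine, house 2 = mangoes/lacrosse/cider, house 3 = kiwis/tennis/lemonade, house 4 = peaches/baseball/milk, house 5 = cherries/badminton/juice.

badminton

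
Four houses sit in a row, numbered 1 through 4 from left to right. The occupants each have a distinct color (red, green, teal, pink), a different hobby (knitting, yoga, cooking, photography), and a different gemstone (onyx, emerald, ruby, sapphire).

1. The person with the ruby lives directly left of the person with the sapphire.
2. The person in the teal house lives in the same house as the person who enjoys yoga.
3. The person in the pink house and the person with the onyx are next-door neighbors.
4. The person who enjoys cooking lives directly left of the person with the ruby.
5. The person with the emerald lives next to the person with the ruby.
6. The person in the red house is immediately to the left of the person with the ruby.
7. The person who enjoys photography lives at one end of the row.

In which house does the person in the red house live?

1

The person in the red house is narrowed to house 1 or 2; consider each.
Placing it in house 2 leads to a contradiction, so it's in house 1.
By clue 6, the person with the ruby is in house 2.
By clue 1, the person with the sapphire is in house 3.
Clue 4: the person who enjoys cooking is in house 1.
House 4's hobby must be photography (nothing else left).
So house 4 gets onyx for gemstone.
From clue 3, the person in the pink house must be in house 3.
House 4 color: only green fits.
That leaves emerald as the gemstone for house 1.
From clue 2, the person who enjoys yoga must be in house 2.
House 2 color: only teal fits.
House 3 hobby: only knitting fits.
So: house 1 = red/cooking/emerald, house 2 = teal/yoga/ruby, house 3 = pink/knitting/sapphire, house 4 = green/photography/onyx.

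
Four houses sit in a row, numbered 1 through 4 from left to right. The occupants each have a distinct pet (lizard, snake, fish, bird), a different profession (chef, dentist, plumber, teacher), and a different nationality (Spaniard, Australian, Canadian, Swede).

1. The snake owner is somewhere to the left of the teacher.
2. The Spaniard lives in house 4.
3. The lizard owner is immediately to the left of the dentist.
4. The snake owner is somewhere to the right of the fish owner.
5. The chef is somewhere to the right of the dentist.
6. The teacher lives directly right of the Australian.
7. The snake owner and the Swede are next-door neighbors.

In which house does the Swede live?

2

The Spaniard is in house 4 (clue 2).
That leaves bird as the pet for house 4.
So house 1 gets plumber for profession.
House 3 pet: only snake fits.
House 2's profession must be dentist (nothing else left).
Clue 1 places the teacher in house 4.
Clue 3 places the lizard owner in house 1.
By clue 6, the Australian is in house 3.
By clue 7, the Swede is in house 2.
That leaves fish as the pet for house 2.
House 3 profession: only chef fits.
The only nationality still possible for house 1 is Canadian.
So: house 1 = lizard/plumber/Canadian, house 2 = fish/dentist/Swede, house 3 = snake/chef/Australian, house 4 = bird/teacher/Spaniard.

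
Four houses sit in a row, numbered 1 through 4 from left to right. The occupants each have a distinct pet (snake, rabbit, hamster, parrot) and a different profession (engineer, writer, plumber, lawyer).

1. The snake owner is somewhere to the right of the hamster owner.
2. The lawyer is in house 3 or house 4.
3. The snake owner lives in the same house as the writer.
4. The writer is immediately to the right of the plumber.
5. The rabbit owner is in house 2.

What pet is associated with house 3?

Clue 5: the rabbit owner is in house 2.
House 1 profession: only engineer fits.
So house 2 gets plumber for profession.
Clue 4 places the writer in house 3.
House 4's profession must be lawyer (nothing else left).
From clue 3, the snake owner must be in house 3.
That leaves hamster as the pet for house 1.
House 4 pet: only parrot fits.
So: house 1 = hamster/engineer, house 2 = rabbit/plumber, house 3 = snake/writer, house 4 = parrot/lawyer.

snake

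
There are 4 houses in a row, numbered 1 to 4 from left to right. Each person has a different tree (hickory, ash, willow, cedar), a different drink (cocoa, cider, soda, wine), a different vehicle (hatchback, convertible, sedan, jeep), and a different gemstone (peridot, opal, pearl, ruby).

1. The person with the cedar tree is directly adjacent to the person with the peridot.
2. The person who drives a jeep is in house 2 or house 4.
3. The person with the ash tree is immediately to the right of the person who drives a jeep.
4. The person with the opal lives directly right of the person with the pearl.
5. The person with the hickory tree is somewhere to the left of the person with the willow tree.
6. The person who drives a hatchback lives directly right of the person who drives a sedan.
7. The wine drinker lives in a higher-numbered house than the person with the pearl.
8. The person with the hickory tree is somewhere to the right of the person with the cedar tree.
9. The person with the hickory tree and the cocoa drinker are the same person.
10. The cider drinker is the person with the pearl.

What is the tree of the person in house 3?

ash

Clue 3 places the person with the ash tree in house 3.
The person who drives a jeep is in house 2 (clue 3).
So house 1 gets cedar for tree.
That leaves willow as the tree for house 4.
From clue 1, the person with the peridot must be in house 2.
From clue 6, the person who drives a hatchback must be in house 4.
Clue 6 places the person who drives a sedan in house 3.
From clue 9, the cocoa drinker must be in house 2.
House 2 tree: only hickory fits.
So house 1 gets convertible for vehicle.
From clue 4, the person with the opal must be in house 4.
By clue 4, the person with the pearl is in house 3.
Clue 7: the wine drinker is in house 4.
Clue 10 places the cider drinker in house 3.
That leaves soda as the drink for house 1.
House 1's gemstone must be ruby (nothing else left).
So: house 1 = cedar/soda/convertible/ruby, house 2 = hickory/cocoa/jeep/peridot, house 3 = ash/cider/sedan/pearl, house 4 = willow/wine/hatchback/opal.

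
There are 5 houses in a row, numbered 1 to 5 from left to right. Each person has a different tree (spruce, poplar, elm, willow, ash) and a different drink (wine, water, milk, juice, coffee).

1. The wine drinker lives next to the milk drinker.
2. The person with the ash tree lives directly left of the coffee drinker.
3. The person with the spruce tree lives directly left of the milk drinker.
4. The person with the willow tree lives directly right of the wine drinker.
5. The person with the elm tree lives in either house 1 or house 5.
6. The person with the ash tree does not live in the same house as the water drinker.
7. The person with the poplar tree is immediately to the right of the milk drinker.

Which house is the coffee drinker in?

5

The person with the elm tree is narrowed to house 1 or 5; consider each.
Placing it in house 1 leads to a contradiction, so it's in house 5.
The person with the poplar tree is narrowed to house 3 or 4; consider each.
Placing it in house 4 leads to a contradiction, so it's in house 3.
From clue 7, the milk drinker must be in house 2.
By clue 3, the person with the spruce tree is in house 1.
The person with the ash tree is narrowed to house 2 or 4; consider each.
Placing it in house 2 leads to a contradiction, so it's in house 4.
Clue 2: the coffee drinker is in house 5.
So house 2 gets willow for tree.
That leaves juice as the drink for house 4.
Clue 4: the wine drinker is in house 1.
House 3 drink: only water fits.
So: house 1 = spruce/wine, house 2 = willow/milk, house 3 = poplar/water, house 4 = ash/juice, house 5 = elm/coffee.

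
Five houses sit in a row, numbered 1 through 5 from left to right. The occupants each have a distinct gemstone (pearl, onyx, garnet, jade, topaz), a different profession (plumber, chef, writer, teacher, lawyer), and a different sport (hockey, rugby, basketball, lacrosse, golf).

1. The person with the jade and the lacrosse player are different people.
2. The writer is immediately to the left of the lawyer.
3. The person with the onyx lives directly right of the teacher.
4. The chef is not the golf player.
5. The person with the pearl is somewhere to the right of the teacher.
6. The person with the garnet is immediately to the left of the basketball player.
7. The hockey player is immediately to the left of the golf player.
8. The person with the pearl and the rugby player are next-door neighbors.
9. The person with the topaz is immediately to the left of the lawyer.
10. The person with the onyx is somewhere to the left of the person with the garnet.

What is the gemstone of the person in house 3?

topaz

The person with the garnet is narrowed to house 3 or 4; consider each.
Placing it in house 3 leads to a contradiction, so it's in house 4.
From clue 6, the basketball player must be in house 5.
The person with the onyx is narrowed to house 2 or 3; consider each.
Placing it in house 3 leads to a contradiction, so it's in house 2.
From clue 3, the teacher must be in house 1.
By clue 9, the person with the topaz is in house 3.
From clue 9, the lawyer must be in house 4.
That leaves jade as the gemstone for house 1.
That leaves pearl as the gemstone for house 5.
The writer is in house 3 (clue 2).
By clue 8, the rugby player is in house 4.
House 1 sport: only hockey fits.
From clue 7, the golf player must be in house 2.
House 3 sport: only lacrosse fits.
The chef is in house 5 (clue 4).
House 2's profession must be plumber (nothing else left).
So: house 1 = jade/teacher/hockey, house 2 = onyx/plumber/golf, house 3 = topaz/writer/lacrosse, house 4 = garnet/lawyer/rugby, house 5 = pearl/chef/basketball.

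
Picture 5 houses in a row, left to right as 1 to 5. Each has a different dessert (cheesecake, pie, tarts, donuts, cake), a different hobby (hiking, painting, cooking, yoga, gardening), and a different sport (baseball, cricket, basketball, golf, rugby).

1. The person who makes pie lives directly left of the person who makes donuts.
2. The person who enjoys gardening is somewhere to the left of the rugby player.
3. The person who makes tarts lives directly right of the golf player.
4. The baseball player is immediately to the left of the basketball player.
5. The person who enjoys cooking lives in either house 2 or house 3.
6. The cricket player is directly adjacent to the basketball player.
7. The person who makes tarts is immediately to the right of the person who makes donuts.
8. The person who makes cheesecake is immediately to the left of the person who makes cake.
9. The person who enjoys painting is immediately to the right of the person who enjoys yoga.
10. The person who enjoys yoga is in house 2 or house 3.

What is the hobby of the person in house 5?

That leaves hiking as the hobby for house 5.
So house 1 gets gardening for hobby.
House 4's hobby must be painting (nothing else left).
Clue 9 places the person who enjoys yoga in house 3.
House 2's hobby must be cooking (nothing else left).
The person who makes donuts is narrowed to house 2 or 3 or 4; consider each.
Placing it in house 2 and house 3 leads to a contradiction, so it's in house 4.
Clue 1 places the person who makes pie in house 3.
By clue 7, the person who makes tarts is in house 5.
That leaves cheesecake as the dessert for house 1.
So house 2 gets cake for dessert.
The golf player is in house 4 (clue 3).
House 5's sport must be rugby (nothing else left).
The baseball player is narrowed to house 1 or 2; consider each.
Placing it in house 2 leads to a contradiction, so it's in house 1.
Clue 4 places the basketball player in house 2.
The only sport still possible for house 3 is cricket.
So: house 1 = cheesecake/gardening/baseball, house 2 = cake/cooking/basketball, house 3 = pie/yoga/cricket, house 4 = donuts/painting/golf, house 5 = tarts/hiking/rugby.

hiking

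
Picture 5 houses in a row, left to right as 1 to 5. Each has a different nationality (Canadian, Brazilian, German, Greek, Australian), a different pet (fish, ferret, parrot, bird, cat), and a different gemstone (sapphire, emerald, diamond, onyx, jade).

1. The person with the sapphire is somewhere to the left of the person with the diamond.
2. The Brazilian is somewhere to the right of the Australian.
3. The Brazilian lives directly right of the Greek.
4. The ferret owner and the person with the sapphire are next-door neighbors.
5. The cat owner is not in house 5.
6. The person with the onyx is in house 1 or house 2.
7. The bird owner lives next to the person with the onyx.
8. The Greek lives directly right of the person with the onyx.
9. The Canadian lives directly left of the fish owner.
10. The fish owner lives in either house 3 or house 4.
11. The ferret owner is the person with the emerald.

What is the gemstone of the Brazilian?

House 5's nationality must be German (nothing else left).
That leaves Australian as the nationality for house 1.
So house 4 gets Brazilian for nationality.
By clue 3, the Greek is in house 3.
The person with the onyx is in house 2 (clue 8).
House 2 nationality: only Canadian fits.
From clue 9, the fish owner must be in house 3.
House 1's pet must be bird (nothing else left).
The only gemstone still possible for house 1 is jade.
That leaves sapphire as the gemstone for house 3.
Clue 4 places the ferret owner in house 4.
From clue 11, the person with the emerald must be in house 4.
So house 2 gets cat for pet.
House 5's pet must be parrot (nothing else left).
House 5's gemstone must be diamond (nothing else left).
So: house 1 = Australian/bird/jade, house 2 = Canadian/cat/onyx, house 3 = Greek/fish/sapphire, house 4 = Brazilian/ferret/emerald, house 5 = German/parrot/diamond.

emerald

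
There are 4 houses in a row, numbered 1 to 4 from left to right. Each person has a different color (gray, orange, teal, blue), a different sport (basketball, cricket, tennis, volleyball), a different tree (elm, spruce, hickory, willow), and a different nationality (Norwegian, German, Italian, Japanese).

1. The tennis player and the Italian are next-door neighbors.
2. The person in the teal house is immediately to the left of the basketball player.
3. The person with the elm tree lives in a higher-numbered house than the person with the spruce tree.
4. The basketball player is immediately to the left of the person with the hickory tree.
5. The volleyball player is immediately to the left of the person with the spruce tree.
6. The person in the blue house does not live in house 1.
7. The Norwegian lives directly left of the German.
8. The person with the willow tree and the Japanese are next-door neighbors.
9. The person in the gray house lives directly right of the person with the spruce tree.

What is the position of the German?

4

That leaves willow as the tree for house 1.
Clue 8: the Japanese is in house 2.
House 2's tree must be spruce (nothing else left).
The volleyball player is in house 1 (clue 5).
Clue 7: the Norwegian is in house 3.
From clue 7, the German must be in house 4.
By clue 9, the person in the gray house is in house 3.
House 1's nationality must be Italian (nothing else left).
Clue 1 places the tennis player in house 2.
House 4 sport: only cricket fits.
The person in the teal house is in house 2 (clue 2).
The person with the hickory tree is in house 4 (clue 4).
House 1's color must be orange (nothing else left).
The only color still possible for house 4 is blue.
House 3's sport must be basketball (nothing else left).
That leaves elm as the tree for house 3.
So: house 1 = orange/volleyball/willow/Italian, house 2 = teal/tennis/spruce/Japanese, house 3 = gray/basketball/elm/Norwegian, house 4 = blue/cricket/hickory/German.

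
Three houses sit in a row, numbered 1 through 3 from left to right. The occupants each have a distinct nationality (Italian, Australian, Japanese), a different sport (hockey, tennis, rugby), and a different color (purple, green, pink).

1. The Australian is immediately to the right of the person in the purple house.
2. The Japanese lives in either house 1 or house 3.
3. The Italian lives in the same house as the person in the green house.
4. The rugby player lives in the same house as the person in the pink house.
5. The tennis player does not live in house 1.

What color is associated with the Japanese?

The Australian is narrowed to house 2 or 3; consider each.
Placing it in house 3 leads to a contradiction, so it's in house 2.
From clue 1, the person in the purple house must be in house 1.
Clue 3 places the Italian in house 3.
By clue 3, the person in the green house is in house 3.
That leaves Japanese as the nationality for house 1.
House 1 sport: only hockey fits.
That leaves pink as the color for house 2.
Clue 4 places the rugby player in house 2.
The only sport still possible for house 3 is tennis.
So: house 1 = Japanese/hockey/purple, house 2 = Australian/rugby/pink, house 3 = Italian/tennis/green.

purple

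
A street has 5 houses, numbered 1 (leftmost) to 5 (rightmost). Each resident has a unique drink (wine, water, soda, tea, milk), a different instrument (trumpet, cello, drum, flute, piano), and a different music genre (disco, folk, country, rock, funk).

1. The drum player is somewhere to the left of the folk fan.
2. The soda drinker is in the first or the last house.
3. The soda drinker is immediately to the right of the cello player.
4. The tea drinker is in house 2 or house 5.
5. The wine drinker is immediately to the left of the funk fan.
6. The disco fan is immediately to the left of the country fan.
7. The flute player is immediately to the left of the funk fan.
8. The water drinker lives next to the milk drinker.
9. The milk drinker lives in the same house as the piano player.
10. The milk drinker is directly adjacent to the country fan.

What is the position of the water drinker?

4

From clue 3, the soda drinker must be in house 5.
Clue 3: the cello player is in house 4.
House 2's drink must be tea (nothing else left).
Clue 9: the milk drinker is in house 3.
The piano player is in house 3 (clue 9).
The only drink still possible for house 1 is wine.
The only drink still possible for house 4 is water.
House 5 instrument: only trumpet fits.
Clue 5 places the funk fan in house 2.
House 1's instrument must be flute (nothing else left).
The only instrument still possible for house 2 is drum.
The disco fan is in house 3 (clue 6).
House 1's music genre must be rock (nothing else left).
The only music genre still possible for house 4 is country.
That leaves folk as the music genre for house 5.
So: house 1 = wine/flute/rock, house 2 = tea/drum/funk, house 3 = milk/piano/disco, house 4 = water/cello/country, house 5 = soda/trumpet/folk.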